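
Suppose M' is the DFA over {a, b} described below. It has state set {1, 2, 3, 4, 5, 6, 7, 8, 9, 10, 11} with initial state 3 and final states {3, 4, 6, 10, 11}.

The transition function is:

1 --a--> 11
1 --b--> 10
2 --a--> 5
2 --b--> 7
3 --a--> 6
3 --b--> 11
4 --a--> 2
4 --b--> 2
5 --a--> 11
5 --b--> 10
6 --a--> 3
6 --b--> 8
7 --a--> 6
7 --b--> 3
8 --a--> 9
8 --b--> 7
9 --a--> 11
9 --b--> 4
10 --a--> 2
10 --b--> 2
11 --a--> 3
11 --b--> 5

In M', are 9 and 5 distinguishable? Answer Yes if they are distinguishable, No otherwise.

Reachable states from the start: {2,3,4,5,6,7,8,9,10,11}. Unreachable: {1} — drop them.
Start with accepting vs non-accepting: {3,4,6,10,11} | {2,5,7,8,9}.
Split {3,4,6,10,11} by δ(·,a) → {3,6,11} and {4,10}.
Split {3,6,11} by δ(·,b) → {6,11} and {3}.
Refine {2,5,7,8,9} on symbol a: members go to different blocks, giving {5,7,9} and {2,8}.
Split {6,11} by δ(·,b) → {6} and {11}.
On input a, block {5,7,9} splits into {5,9} and {7}.
No further refinement is possible. Final partition (7 blocks): {6} | {5,9} | {4,10} | {3} | {2,8} | {11} | {7}.
9 and 5 lie in the same block of the stable partition, so they are equivalent — no string distinguishes them.

No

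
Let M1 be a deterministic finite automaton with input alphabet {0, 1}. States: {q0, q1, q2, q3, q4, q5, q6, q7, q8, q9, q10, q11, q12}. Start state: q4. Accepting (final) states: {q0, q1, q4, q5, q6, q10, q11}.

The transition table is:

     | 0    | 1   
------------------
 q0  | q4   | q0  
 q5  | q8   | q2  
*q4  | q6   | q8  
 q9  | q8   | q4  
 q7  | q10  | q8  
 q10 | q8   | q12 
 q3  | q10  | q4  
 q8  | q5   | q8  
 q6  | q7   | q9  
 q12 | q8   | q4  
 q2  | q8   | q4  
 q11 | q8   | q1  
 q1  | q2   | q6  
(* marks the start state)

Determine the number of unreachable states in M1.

4

BFS from q4 reaches {q2, q4, q5, q6, q7, q8, q9, q10, q12}; the 4 state(s) q0, q1, q3, q11 are never visited.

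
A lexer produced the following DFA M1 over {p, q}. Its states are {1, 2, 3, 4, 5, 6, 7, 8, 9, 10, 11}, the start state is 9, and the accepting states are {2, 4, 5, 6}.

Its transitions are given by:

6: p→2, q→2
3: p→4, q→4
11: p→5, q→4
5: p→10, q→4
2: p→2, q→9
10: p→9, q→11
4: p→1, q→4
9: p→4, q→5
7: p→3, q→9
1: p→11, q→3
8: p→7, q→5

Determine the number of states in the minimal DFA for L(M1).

3

States {2,6,7,8} cannot be reached from the start state, so discard them.
P0 = {4,5} | {1,3,9,10,11}.
Split {1,3,9,10,11} by δ(·,p) → {3,9,11} and {1,10}.
No further refinement is possible. Final partition (3 blocks): {4,5} | {3,9,11} | {1,10}.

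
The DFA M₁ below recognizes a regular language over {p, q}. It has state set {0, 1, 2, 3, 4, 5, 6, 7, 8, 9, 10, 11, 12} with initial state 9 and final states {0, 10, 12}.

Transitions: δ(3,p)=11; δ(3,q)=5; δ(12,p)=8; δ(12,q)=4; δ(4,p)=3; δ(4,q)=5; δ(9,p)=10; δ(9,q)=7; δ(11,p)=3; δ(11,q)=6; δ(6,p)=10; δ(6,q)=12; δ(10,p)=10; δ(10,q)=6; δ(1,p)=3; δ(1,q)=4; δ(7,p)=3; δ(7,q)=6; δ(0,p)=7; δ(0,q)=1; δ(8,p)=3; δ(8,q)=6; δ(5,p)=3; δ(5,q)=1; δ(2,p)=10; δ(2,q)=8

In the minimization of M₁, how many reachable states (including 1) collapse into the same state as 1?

First remove the unreachable states {0,2}; 11 states remain.
Initial partition by acceptance: {10,12} | {1,3,4,5,6,7,8,9,11}.
On input p, block {10,12} splits into {10} and {12}.
Refine {1,3,4,5,6,7,8,9,11} on symbol p: members go to different blocks, giving {1,3,4,5,7,8,11} and {6,9}.
Split {1,3,4,5,7,8,11} by δ(·,q) → {1,3,4,5} and {7,8,11}.
Split {1,3,4,5} by δ(·,p) → {1,4,5} and {3}.
On input q, block {6,9} splits into {6} and {9}.
No further refinement is possible. Final partition (7 blocks): {10} | {1,4,5} | {12} | {6} | {7,8,11} | {3} | {9}.
The equivalence class containing 1 is {1,4,5}, of size 3.

3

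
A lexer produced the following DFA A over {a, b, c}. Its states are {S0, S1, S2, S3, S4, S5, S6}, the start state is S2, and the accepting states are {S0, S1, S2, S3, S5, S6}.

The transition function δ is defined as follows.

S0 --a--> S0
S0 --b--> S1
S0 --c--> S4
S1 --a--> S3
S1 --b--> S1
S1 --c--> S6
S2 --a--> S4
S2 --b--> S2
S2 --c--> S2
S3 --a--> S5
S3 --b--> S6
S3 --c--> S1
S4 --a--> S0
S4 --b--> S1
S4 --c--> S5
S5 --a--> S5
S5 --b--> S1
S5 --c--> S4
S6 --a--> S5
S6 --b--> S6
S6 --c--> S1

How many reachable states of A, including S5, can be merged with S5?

2

Every state is reachable, so we keep all 7.
P0 = {S0,S1,S2,S3,S5,S6} | {S4}.
Split {S0,S1,S2,S3,S5,S6} by δ(·,a) → {S0,S1,S3,S5,S6} and {S2}.
Refine {S0,S1,S3,S5,S6} on symbol c: members go to different blocks, giving {S1,S3,S6} and {S0,S5}.
Refine {S1,S3,S6} on symbol a: members go to different blocks, giving {S3,S6} and {S1}.
Stable partition: {S3,S6} | {S4} | {S2} | {S0,S5} | {S1} — 5 equivalence classes.
State S5 belongs to the block {S0,S5}, which has 2 states.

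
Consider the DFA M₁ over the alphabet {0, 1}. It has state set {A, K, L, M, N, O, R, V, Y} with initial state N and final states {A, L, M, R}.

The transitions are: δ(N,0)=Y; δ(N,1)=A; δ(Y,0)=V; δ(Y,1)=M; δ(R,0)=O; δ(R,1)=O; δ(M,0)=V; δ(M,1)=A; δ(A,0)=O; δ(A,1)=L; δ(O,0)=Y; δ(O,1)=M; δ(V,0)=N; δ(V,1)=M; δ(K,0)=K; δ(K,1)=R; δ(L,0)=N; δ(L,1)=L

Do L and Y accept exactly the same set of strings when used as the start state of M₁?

States {K,R} cannot be reached from the start state, so discard them.
Initial partition by acceptance: {A,L,M} | {N,O,V,Y}.
No further refinement is possible. Final partition (2 blocks): {A,L,M} | {N,O,V,Y}.
L and Y end up in different blocks, so they are distinguishable. For instance, the string 'ε' is accepted from only L.

No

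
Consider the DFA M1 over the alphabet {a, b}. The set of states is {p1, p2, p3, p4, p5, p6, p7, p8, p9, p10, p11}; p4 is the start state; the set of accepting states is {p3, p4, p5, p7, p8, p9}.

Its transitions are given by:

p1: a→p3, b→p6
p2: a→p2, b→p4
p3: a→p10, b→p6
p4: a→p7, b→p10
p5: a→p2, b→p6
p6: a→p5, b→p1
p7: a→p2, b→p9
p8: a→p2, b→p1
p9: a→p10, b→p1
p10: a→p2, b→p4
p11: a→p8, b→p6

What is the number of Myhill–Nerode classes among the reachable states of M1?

5

States {p8,p11} cannot be reached from the start state, so discard them.
Start with accepting vs non-accepting: {p3,p4,p5,p7,p9} | {p1,p2,p6,p10}.
Split {p3,p4,p5,p7,p9} by δ(·,a) → {p3,p5,p7,p9} and {p4}.
On input b, block {p3,p5,p7,p9} splits into {p3,p5,p9} and {p7}.
Split {p1,p2,p6,p10} by δ(·,a) → {p1,p6} and {p2,p10}.
Stable partition: {p3,p5,p9} | {p1,p6} | {p4} | {p7} | {p2,p10} — 5 equivalence classes.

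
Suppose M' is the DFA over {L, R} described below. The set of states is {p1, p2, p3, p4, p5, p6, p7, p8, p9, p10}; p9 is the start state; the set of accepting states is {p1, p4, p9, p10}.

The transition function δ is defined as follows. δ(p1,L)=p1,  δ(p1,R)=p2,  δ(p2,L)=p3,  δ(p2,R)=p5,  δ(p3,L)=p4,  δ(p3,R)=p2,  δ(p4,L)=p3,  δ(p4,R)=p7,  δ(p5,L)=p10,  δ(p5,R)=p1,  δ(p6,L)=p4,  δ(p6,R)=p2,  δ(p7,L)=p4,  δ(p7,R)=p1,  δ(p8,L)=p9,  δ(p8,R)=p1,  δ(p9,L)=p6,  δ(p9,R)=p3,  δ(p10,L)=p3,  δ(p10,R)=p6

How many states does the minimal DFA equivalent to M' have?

7

First remove the unreachable states {p8}; 9 states remain.
Start with accepting vs non-accepting: {p1,p4,p9,p10} | {p2,p3,p5,p6,p7}.
On input L, block {p1,p4,p9,p10} splits into {p4,p9,p10} and {p1}.
Split {p2,p3,p5,p6,p7} by δ(·,L) → {p3,p5,p6,p7} and {p2}.
Split {p3,p5,p6,p7} by δ(·,R) → {p3,p6} and {p5,p7}.
Split {p4,p9,p10} by δ(·,R) → {p9,p10} and {p4}.
Refine {p5,p7} on symbol L: members go to different blocks, giving {p5} and {p7}.
The partition is now stable with 7 blocks: {p9,p10} | {p3,p6} | {p1} | {p2} | {p5} | {p4} | {p7}.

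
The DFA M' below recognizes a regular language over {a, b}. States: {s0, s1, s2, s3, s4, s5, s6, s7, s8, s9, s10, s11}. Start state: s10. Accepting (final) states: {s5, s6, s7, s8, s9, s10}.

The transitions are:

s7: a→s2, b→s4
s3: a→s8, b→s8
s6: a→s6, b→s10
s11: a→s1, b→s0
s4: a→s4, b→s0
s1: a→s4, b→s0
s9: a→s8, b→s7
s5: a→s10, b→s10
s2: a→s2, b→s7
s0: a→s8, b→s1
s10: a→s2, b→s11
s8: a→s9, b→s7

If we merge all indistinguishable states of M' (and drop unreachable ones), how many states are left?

Reachable states from the start: {s0,s1,s2,s4,s7,s8,s9,s10,s11}. Unreachable: {s3,s5,s6} — drop them.
P0 = {s7,s8,s9,s10} | {s0,s1,s2,s4,s11}.
On input a, block {s7,s8,s9,s10} splits into {s7,s10} and {s8,s9}.
On input a, block {s0,s1,s2,s4,s11} splits into {s1,s2,s4,s11} and {s0}.
On input b, block {s1,s2,s4,s11} splits into {s1,s4,s11} and {s2}.
Stable partition: {s7,s10} | {s1,s4,s11} | {s8,s9} | {s0} | {s2} — 5 equivalence classes.

5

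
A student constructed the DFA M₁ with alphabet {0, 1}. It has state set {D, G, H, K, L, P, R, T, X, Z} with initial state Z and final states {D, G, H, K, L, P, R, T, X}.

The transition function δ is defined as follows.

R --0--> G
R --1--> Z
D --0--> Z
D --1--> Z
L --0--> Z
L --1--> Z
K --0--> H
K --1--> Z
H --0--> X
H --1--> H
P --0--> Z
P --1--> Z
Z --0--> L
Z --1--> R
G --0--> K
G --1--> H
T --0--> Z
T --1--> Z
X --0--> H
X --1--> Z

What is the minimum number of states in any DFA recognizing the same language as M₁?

Reachable states from the start: {G,H,K,L,R,X,Z}. Unreachable: {D,P,T} — drop them.
P0 = {G,H,K,L,R,X} | {Z}.
Split {G,H,K,L,R,X} by δ(·,0) → {G,H,K,R,X} and {L}.
Refine {G,H,K,R,X} on symbol 1: members go to different blocks, giving {K,R,X} and {G,H}.
No further refinement is possible. Final partition (4 blocks): {K,R,X} | {Z} | {L} | {G,H}.

4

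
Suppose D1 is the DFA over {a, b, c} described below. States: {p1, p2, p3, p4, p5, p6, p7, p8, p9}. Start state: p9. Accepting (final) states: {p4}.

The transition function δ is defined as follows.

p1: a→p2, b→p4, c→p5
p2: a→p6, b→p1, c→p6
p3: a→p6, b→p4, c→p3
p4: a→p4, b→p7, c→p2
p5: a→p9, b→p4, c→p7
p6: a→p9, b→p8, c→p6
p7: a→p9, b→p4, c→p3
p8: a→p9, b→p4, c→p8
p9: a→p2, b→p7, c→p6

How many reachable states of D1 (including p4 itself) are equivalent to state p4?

1

Start with accepting vs non-accepting: {p4} | {p1,p2,p3,p5,p6,p7,p8,p9}.
Refine {p1,p2,p3,p5,p6,p7,p8,p9} on symbol b: members go to different blocks, giving {p1,p3,p5,p7,p8} and {p2,p6,p9}.
No further refinement is possible. Final partition (3 blocks): {p4} | {p1,p3,p5,p7,p8} | {p2,p6,p9}.
The equivalence class containing p4 is {p4}, of size 1.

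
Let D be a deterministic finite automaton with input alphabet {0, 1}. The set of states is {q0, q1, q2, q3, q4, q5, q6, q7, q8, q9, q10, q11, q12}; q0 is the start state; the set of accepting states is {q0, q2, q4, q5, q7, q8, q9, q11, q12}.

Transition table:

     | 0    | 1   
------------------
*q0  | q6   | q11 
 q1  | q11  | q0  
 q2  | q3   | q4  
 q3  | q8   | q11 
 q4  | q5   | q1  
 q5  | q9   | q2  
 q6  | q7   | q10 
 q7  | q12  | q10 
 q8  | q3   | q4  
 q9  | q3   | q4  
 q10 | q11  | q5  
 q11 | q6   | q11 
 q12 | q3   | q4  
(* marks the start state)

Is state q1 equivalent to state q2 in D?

Every state is reachable, so we keep all 13.
Start with accepting vs non-accepting: {q0,q2,q4,q5,q7,q8,q9,q11,q12} | {q1,q3,q6,q10}.
Refine {q0,q2,q4,q5,q7,q8,q9,q11,q12} on symbol 0: members go to different blocks, giving {q0,q2,q8,q9,q11,q12} and {q4,q5,q7}.
Split {q0,q2,q8,q9,q11,q12} by δ(·,1) → {q2,q8,q9,q12} and {q0,q11}.
On input 0, block {q1,q3,q6,q10} splits into {q1,q10} and {q3} and {q6}.
Split {q1,q10} by δ(·,1) → {q1} and {q10}.
On input 0, block {q4,q5,q7} splits into {q5,q7} and {q4}.
On input 1, block {q5,q7} splits into {q5} and {q7}.
No further refinement is possible. Final partition (9 blocks): {q2,q8,q9,q12} | {q1} | {q5} | {q0,q11} | {q3} | {q6} | {q10} | {q4} | {q7}.
q1 and q2 end up in different blocks, so they are distinguishable. For instance, the string 'ε' is accepted from only q2.

No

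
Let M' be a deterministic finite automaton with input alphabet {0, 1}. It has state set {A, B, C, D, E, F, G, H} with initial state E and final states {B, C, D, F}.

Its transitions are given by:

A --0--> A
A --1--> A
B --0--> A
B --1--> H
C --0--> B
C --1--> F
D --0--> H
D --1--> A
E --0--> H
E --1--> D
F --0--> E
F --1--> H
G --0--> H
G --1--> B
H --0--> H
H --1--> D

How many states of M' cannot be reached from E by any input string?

Starting at E and following transitions, the reachable set is {A, D, E, H}. That leaves B, C, F, G unreachable — 4 in total.

4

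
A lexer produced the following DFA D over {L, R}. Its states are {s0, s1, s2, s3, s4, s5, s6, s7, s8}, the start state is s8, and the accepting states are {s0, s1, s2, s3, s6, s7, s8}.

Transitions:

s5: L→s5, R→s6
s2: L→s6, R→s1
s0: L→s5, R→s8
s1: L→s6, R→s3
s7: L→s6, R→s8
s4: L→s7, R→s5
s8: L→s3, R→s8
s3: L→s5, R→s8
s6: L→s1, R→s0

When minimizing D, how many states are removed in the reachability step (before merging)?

Starting at s8 and following transitions, the reachable set is {s0, s1, s3, s5, s6, s8}. That leaves s2, s4, s7 unreachable — 3 in total.

3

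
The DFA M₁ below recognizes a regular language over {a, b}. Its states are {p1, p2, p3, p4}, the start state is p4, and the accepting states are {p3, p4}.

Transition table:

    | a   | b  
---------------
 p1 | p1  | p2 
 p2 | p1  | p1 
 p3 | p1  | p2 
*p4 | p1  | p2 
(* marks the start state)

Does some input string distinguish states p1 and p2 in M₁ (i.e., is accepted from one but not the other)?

No

States {p3} cannot be reached from the start state, so discard them.
Initial partition by acceptance: {p4} | {p1,p2}.
The partition is now stable with 2 blocks: {p4} | {p1,p2}.
p1 and p2 lie in the same block of the stable partition, so they are equivalent — no string distinguishes them.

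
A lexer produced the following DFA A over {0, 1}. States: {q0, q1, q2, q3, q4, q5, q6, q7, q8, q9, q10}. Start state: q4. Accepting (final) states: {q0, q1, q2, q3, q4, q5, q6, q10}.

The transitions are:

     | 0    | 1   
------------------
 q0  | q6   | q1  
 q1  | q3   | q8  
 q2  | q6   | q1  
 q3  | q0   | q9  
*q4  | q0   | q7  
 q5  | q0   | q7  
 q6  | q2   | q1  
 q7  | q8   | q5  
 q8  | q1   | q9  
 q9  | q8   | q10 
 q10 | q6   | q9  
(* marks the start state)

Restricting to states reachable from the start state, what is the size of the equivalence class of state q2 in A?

3

All states are reachable from the start state.
Initial partition by acceptance: {q0,q1,q2,q3,q4,q5,q6,q10} | {q7,q8,q9}.
Refine {q0,q1,q2,q3,q4,q5,q6,q10} on symbol 1: members go to different blocks, giving {q1,q3,q4,q5,q10} and {q0,q2,q6}.
Refine {q1,q3,q4,q5,q10} on symbol 0: members go to different blocks, giving {q3,q4,q5,q10} and {q1}.
Split {q7,q8,q9} by δ(·,0) → {q7,q9} and {q8}.
Stable partition: {q3,q4,q5,q10} | {q7,q9} | {q0,q2,q6} | {q1} | {q8} — 5 equivalence classes.
State q2 belongs to the block {q0,q2,q6}, which has 3 states.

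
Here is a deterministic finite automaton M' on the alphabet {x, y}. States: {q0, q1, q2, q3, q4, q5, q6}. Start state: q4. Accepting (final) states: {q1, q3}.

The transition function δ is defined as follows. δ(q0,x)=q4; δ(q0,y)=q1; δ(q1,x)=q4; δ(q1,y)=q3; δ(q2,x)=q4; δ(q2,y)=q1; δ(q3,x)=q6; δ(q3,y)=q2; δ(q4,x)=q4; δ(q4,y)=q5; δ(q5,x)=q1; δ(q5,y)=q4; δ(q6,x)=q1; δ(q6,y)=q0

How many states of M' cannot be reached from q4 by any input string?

A breadth-first search from the start state visits every state.

0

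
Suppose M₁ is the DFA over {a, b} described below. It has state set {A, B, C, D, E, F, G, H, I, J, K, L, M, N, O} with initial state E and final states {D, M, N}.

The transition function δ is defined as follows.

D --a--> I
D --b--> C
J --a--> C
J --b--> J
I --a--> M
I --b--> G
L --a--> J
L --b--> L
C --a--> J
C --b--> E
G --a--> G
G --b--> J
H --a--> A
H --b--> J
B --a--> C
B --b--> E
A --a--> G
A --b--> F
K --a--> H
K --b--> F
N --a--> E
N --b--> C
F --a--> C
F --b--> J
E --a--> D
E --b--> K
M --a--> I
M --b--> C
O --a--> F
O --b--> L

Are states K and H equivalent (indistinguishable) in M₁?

First remove the unreachable states {B,L,N,O}; 11 states remain.
Start with accepting vs non-accepting: {D,M} | {A,C,E,F,G,H,I,J,K}.
Refine {A,C,E,F,G,H,I,J,K} on symbol a: members go to different blocks, giving {A,C,F,G,H,J,K} and {E,I}.
Split {A,C,F,G,H,J,K} by δ(·,b) → {A,F,G,H,J,K} and {C}.
Refine {A,F,G,H,J,K} on symbol a: members go to different blocks, giving {A,G,H,K} and {F,J}.
The partition is now stable with 5 blocks: {D,M} | {A,G,H,K} | {E,I} | {C} | {F,J}.
K and H lie in the same block of the stable partition, so they are equivalent — no string distinguishes them.

Yes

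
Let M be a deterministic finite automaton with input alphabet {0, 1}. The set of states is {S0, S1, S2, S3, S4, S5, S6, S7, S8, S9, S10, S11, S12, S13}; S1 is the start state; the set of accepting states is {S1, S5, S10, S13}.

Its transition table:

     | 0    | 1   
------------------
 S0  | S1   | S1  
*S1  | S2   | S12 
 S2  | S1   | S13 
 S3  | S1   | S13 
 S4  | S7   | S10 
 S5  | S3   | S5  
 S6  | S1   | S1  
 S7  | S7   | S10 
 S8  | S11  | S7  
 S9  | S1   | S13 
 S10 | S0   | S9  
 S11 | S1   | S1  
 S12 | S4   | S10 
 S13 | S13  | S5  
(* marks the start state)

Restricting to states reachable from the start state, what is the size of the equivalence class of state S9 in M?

First remove the unreachable states {S6,S8,S11}; 11 states remain.
Start with accepting vs non-accepting: {S1,S5,S10,S13} | {S0,S2,S3,S4,S7,S9,S12}.
On input 0, block {S1,S5,S10,S13} splits into {S1,S5,S10} and {S13}.
Split {S1,S5,S10} by δ(·,1) → {S1,S10} and {S5}.
On input 0, block {S0,S2,S3,S4,S7,S9,S12} splits into {S0,S2,S3,S9} and {S4,S7,S12}.
On input 1, block {S1,S10} splits into {S1} and {S10}.
Split {S0,S2,S3,S9} by δ(·,1) → {S2,S3,S9} and {S0}.
No further refinement is possible. Final partition (7 blocks): {S1} | {S2,S3,S9} | {S13} | {S5} | {S4,S7,S12} | {S10} | {S0}.
The equivalence class containing S9 is {S2,S3,S9}, of size 3.

3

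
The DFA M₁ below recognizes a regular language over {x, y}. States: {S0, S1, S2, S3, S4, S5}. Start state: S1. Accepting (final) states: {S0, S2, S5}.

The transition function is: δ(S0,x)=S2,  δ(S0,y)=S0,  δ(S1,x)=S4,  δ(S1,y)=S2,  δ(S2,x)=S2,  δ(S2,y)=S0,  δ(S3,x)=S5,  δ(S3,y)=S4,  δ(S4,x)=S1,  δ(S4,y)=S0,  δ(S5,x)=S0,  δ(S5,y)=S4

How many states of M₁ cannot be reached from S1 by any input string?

No path from S1 leads to S3, S5; the other 4 states are all reachable.

2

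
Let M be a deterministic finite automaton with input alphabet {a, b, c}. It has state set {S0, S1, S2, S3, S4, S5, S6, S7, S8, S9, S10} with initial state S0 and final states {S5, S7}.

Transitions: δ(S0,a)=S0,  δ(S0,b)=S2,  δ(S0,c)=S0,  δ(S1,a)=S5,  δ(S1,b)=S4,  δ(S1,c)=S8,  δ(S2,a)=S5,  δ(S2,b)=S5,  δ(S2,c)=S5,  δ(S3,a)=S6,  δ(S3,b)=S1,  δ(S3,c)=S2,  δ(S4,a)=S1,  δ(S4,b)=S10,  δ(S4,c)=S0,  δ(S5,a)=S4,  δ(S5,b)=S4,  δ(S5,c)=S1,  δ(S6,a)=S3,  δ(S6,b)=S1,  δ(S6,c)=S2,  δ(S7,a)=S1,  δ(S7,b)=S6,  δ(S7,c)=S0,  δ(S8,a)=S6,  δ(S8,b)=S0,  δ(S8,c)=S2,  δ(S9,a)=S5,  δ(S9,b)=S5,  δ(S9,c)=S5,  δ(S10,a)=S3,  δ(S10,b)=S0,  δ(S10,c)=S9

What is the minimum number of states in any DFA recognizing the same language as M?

7

First remove the unreachable states {S7}; 10 states remain.
Start with accepting vs non-accepting: {S5} | {S0,S1,S2,S3,S4,S6,S8,S9,S10}.
Refine {S0,S1,S2,S3,S4,S6,S8,S9,S10} on symbol a: members go to different blocks, giving {S0,S3,S4,S6,S8,S10} and {S1,S2,S9}.
Refine {S0,S3,S4,S6,S8,S10} on symbol a: members go to different blocks, giving {S0,S3,S6,S8,S10} and {S4}.
On input b, block {S0,S3,S6,S8,S10} splits into {S0,S3,S6} and {S8,S10}.
On input c, block {S0,S3,S6} splits into {S3,S6} and {S0}.
Refine {S1,S2,S9} on symbol b: members go to different blocks, giving {S2,S9} and {S1}.
No further refinement is possible. Final partition (7 blocks): {S5} | {S3,S6} | {S2,S9} | {S4} | {S8,S10} | {S0} | {S1}.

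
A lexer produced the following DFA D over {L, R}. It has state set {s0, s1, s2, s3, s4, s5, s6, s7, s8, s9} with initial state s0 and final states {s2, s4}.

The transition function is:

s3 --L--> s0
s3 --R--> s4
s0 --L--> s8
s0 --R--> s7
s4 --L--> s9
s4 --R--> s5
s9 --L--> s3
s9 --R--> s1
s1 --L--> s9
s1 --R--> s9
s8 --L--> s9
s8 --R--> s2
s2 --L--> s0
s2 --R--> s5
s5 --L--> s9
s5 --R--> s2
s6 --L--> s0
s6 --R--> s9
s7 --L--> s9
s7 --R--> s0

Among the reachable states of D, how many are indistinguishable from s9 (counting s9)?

2

States {s6} cannot be reached from the start state, so discard them.
Initial partition by acceptance: {s2,s4} | {s0,s1,s3,s5,s7,s8,s9}.
On input R, block {s0,s1,s3,s5,s7,s8,s9} splits into {s0,s1,s7,s9} and {s3,s5,s8}.
Refine {s0,s1,s7,s9} on symbol L: members go to different blocks, giving {s0,s9} and {s1,s7}.
Stable partition: {s2,s4} | {s0,s9} | {s3,s5,s8} | {s1,s7} — 4 equivalence classes.
The equivalence class containing s9 is {s0,s9}, of size 2.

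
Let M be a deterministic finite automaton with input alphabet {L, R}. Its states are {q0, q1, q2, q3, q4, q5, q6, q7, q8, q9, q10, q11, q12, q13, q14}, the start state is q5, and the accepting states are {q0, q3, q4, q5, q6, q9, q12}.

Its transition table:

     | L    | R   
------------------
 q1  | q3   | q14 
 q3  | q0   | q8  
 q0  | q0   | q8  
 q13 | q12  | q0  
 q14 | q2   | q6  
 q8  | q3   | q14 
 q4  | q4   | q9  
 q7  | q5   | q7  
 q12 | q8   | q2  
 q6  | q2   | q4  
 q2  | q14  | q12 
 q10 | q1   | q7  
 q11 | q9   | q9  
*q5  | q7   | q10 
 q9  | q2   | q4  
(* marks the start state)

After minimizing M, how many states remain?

10

Reachable states from the start: {q0,q1,q2,q3,q4,q5,q6,q7,q8,q9,q10,q12,q14}. Unreachable: {q11,q13} — drop them.
Initial partition by acceptance: {q0,q3,q4,q5,q6,q9,q12} | {q1,q2,q7,q8,q10,q14}.
Refine {q0,q3,q4,q5,q6,q9,q12} on symbol L: members go to different blocks, giving {q5,q6,q9,q12} and {q0,q3,q4}.
On input R, block {q5,q6,q9,q12} splits into {q5,q12} and {q6,q9}.
Split {q1,q2,q7,q8,q10,q14} by δ(·,L) → {q2,q10,q14} and {q1,q8} and {q7}.
Split {q5,q12} by δ(·,L) → {q5} and {q12}.
Refine {q2,q10,q14} on symbol L: members go to different blocks, giving {q2,q14} and {q10}.
On input R, block {q2,q14} splits into {q2} and {q14}.
On input R, block {q0,q3,q4} splits into {q0,q3} and {q4}.
The partition is now stable with 10 blocks: {q5} | {q2} | {q0,q3} | {q6,q9} | {q1,q8} | {q7} | {q12} | {q10} | {q14} | {q4}.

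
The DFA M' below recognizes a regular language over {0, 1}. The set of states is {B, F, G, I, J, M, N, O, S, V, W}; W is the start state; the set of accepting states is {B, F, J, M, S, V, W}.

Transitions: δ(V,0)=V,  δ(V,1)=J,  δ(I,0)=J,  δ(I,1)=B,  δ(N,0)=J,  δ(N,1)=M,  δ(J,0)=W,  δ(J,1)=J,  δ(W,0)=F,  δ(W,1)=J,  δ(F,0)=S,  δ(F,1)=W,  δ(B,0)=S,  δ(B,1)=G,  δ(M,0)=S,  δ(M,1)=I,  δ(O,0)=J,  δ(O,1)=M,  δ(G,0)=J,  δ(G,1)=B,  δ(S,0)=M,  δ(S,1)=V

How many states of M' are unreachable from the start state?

2

Starting at W and following transitions, the reachable set is {B, F, G, I, J, M, S, V, W}. That leaves N, O unreachable — 2 in total.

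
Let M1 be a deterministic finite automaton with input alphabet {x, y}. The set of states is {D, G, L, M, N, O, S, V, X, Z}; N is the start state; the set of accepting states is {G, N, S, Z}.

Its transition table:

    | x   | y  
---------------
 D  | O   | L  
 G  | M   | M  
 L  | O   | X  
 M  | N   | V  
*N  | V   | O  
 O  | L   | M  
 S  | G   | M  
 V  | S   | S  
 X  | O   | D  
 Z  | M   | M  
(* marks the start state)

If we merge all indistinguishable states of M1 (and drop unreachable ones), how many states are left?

7

Reachable states from the start: {D,G,L,M,N,O,S,V,X}. Unreachable: {Z} — drop them.
Start with accepting vs non-accepting: {G,N,S} | {D,L,M,O,V,X}.
Refine {G,N,S} on symbol x: members go to different blocks, giving {G,N} and {S}.
Refine {D,L,M,O,V,X} on symbol x: members go to different blocks, giving {D,L,O,X} and {V} and {M}.
Refine {G,N} on symbol x: members go to different blocks, giving {G} and {N}.
Refine {D,L,O,X} on symbol y: members go to different blocks, giving {D,L,X} and {O}.
The partition is now stable with 7 blocks: {G} | {D,L,X} | {S} | {V} | {M} | {N} | {O}.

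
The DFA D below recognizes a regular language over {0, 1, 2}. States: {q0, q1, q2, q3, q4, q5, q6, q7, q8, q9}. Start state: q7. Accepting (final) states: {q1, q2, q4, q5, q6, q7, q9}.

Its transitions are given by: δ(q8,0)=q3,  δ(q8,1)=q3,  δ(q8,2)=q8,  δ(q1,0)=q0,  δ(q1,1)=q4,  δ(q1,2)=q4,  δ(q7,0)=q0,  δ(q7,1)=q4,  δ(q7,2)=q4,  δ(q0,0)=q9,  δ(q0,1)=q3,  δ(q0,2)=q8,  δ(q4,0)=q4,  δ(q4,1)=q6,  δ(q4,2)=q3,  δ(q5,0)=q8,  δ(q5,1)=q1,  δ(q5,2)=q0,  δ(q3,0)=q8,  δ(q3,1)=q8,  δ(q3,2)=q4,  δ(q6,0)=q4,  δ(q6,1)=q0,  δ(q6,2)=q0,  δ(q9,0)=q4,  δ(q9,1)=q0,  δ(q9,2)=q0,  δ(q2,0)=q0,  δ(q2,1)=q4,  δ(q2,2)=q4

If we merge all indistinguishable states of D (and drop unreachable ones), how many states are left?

Reachable states from the start: {q0,q3,q4,q6,q7,q8,q9}. Unreachable: {q1,q2,q5} — drop them.
Initial partition by acceptance: {q4,q6,q7,q9} | {q0,q3,q8}.
Refine {q4,q6,q7,q9} on symbol 0: members go to different blocks, giving {q4,q6,q9} and {q7}.
Refine {q4,q6,q9} on symbol 1: members go to different blocks, giving {q6,q9} and {q4}.
Split {q0,q3,q8} by δ(·,0) → {q3,q8} and {q0}.
On input 2, block {q3,q8} splits into {q3} and {q8}.
The partition is now stable with 6 blocks: {q6,q9} | {q3} | {q7} | {q4} | {q0} | {q8}.

6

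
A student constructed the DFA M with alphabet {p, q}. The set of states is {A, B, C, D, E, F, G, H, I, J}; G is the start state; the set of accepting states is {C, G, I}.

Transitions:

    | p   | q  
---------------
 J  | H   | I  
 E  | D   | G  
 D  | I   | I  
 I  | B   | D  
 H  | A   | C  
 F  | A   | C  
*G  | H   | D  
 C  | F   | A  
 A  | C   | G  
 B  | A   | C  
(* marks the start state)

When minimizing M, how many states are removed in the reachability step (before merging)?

2

BFS from G reaches {A, B, C, D, F, G, H, I}; the 2 state(s) E, J are never visited.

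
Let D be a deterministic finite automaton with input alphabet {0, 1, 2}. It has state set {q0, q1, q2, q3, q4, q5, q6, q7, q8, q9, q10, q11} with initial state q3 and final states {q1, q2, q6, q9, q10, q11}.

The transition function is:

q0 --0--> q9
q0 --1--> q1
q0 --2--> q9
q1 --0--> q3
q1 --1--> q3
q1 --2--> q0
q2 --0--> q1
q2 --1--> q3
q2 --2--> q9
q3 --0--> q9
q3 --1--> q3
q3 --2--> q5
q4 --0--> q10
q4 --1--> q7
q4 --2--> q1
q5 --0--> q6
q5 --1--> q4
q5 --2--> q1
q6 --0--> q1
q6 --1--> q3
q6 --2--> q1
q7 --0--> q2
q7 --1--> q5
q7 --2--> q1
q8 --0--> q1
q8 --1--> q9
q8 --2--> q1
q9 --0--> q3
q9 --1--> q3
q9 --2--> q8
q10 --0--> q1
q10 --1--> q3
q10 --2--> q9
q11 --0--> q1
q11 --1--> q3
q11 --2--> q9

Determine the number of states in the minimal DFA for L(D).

5

States {q11} cannot be reached from the start state, so discard them.
P0 = {q1,q2,q6,q9,q10} | {q0,q3,q4,q5,q7,q8}.
Refine {q1,q2,q6,q9,q10} on symbol 0: members go to different blocks, giving {q2,q6,q10} and {q1,q9}.
Refine {q0,q3,q4,q5,q7,q8} on symbol 0: members go to different blocks, giving {q0,q3,q8} and {q4,q5,q7}.
On input 1, block {q0,q3,q8} splits into {q0,q8} and {q3}.
Stable partition: {q2,q6,q10} | {q0,q8} | {q1,q9} | {q4,q5,q7} | {q3} — 5 equivalence classes.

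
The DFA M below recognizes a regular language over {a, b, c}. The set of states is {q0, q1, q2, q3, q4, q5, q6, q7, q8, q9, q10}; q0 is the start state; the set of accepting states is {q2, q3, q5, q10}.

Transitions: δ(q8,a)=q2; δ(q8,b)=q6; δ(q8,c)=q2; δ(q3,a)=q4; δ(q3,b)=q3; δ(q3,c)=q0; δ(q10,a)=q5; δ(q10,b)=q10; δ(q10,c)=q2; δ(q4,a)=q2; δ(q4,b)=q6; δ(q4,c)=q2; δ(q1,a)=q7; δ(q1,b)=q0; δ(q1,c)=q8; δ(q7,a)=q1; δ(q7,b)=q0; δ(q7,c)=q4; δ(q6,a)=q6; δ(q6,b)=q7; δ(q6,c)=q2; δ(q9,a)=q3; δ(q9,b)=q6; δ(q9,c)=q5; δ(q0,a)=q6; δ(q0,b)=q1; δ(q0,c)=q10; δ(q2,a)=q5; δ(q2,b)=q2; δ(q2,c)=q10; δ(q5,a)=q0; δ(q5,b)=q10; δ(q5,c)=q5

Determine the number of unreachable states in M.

2

Starting at q0 and following transitions, the reachable set is {q0, q1, q2, q4, q5, q6, q7, q8, q10}. That leaves q3, q9 unreachable — 2 in total.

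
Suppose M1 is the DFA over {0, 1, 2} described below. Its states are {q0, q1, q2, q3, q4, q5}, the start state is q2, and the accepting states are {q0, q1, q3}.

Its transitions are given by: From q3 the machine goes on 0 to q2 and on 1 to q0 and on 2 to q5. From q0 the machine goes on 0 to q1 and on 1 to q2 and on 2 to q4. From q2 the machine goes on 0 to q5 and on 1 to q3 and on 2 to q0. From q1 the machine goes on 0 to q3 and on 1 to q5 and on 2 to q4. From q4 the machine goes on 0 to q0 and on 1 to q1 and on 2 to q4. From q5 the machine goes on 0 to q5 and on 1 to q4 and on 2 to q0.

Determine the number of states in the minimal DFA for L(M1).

6

All states are reachable from the start state.
Start with accepting vs non-accepting: {q0,q1,q3} | {q2,q4,q5}.
Split {q0,q1,q3} by δ(·,0) → {q0,q1} and {q3}.
On input 0, block {q0,q1} splits into {q0} and {q1}.
Refine {q2,q4,q5} on symbol 0: members go to different blocks, giving {q2,q5} and {q4}.
Refine {q2,q5} on symbol 1: members go to different blocks, giving {q2} and {q5}.
Stable partition: {q0} | {q2} | {q3} | {q1} | {q4} | {q5} — 6 equivalence classes.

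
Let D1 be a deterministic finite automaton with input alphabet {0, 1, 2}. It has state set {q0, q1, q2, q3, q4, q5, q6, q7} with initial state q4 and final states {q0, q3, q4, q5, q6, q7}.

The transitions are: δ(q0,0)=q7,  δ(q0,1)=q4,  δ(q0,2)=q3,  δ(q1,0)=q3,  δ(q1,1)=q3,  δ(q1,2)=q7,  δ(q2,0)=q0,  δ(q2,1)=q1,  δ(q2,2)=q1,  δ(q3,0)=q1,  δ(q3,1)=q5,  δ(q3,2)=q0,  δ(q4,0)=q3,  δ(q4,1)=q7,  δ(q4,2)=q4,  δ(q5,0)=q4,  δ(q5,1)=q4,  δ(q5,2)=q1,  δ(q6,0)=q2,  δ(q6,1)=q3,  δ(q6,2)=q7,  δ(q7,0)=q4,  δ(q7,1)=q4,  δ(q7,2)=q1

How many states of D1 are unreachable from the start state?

Starting at q4 and following transitions, the reachable set is {q0, q1, q3, q4, q5, q7}. That leaves q2, q6 unreachable — 2 in total.

2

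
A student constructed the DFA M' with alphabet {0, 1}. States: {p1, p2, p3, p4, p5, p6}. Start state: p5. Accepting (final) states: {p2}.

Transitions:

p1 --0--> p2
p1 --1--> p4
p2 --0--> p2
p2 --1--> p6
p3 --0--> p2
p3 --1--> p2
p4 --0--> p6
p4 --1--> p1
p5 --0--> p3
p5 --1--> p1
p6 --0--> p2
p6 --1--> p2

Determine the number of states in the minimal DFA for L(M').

Initial partition by acceptance: {p2} | {p1,p3,p4,p5,p6}.
On input 0, block {p1,p3,p4,p5,p6} splits into {p1,p3,p6} and {p4,p5}.
Split {p1,p3,p6} by δ(·,1) → {p3,p6} and {p1}.
Stable partition: {p2} | {p3,p6} | {p4,p5} | {p1} — 4 equivalence classes.

4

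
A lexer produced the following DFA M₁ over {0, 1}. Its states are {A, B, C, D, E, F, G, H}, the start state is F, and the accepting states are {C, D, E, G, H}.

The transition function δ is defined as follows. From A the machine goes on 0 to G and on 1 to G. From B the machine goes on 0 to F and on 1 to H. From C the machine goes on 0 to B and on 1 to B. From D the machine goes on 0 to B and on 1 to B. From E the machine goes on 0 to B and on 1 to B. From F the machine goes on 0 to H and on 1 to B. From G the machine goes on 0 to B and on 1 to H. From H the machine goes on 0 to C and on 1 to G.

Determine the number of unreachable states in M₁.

BFS from F reaches {B, C, F, G, H}; the 3 state(s) A, D, E are never visited.

3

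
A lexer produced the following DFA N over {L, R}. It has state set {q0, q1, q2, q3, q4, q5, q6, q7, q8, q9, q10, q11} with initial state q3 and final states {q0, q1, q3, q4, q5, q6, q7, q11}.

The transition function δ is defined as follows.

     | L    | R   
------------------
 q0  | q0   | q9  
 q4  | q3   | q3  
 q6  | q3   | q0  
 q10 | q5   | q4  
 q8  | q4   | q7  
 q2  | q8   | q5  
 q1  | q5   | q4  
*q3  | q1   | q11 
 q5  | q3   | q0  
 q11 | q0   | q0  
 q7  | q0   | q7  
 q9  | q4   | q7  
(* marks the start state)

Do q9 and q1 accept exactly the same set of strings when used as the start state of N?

States {q2,q6,q8,q10} cannot be reached from the start state, so discard them.
Start with accepting vs non-accepting: {q0,q1,q3,q4,q5,q7,q11} | {q9}.
Refine {q0,q1,q3,q4,q5,q7,q11} on symbol R: members go to different blocks, giving {q1,q3,q4,q5,q7,q11} and {q0}.
Refine {q1,q3,q4,q5,q7,q11} on symbol L: members go to different blocks, giving {q1,q3,q4,q5} and {q7,q11}.
On input R, block {q1,q3,q4,q5} splits into {q1,q4} and {q3} and {q5}.
On input L, block {q1,q4} splits into {q1} and {q4}.
On input R, block {q7,q11} splits into {q7} and {q11}.
The partition is now stable with 8 blocks: {q1} | {q9} | {q0} | {q7} | {q3} | {q5} | {q4} | {q11}.
q9 and q1 end up in different blocks, so they are distinguishable. For instance, the string 'ε' is accepted from only q1.

No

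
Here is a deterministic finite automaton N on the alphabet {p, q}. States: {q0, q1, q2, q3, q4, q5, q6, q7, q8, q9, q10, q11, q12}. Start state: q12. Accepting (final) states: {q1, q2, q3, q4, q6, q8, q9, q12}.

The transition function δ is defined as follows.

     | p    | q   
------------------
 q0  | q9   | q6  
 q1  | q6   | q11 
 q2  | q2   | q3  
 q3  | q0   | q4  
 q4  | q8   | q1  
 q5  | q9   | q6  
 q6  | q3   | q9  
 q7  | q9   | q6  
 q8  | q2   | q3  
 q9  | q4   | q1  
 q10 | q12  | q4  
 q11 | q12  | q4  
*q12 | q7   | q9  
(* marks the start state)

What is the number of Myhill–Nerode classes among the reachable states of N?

9

First remove the unreachable states {q5,q10}; 11 states remain.
P0 = {q1,q2,q3,q4,q6,q8,q9,q12} | {q0,q7,q11}.
On input p, block {q1,q2,q3,q4,q6,q8,q9,q12} splits into {q1,q2,q4,q6,q8,q9} and {q3,q12}.
Split {q1,q2,q4,q6,q8,q9} by δ(·,p) → {q1,q2,q4,q8,q9} and {q6}.
Refine {q1,q2,q4,q8,q9} on symbol p: members go to different blocks, giving {q2,q4,q8,q9} and {q1}.
On input q, block {q2,q4,q8,q9} splits into {q2,q8} and {q4,q9}.
On input p, block {q0,q7,q11} splits into {q0,q7} and {q11}.
Split {q4,q9} by δ(·,p) → {q4} and {q9}.
Split {q3,q12} by δ(·,q) → {q3} and {q12}.
The partition is now stable with 9 blocks: {q2,q8} | {q0,q7} | {q3} | {q6} | {q1} | {q4} | {q11} | {q9} | {q12}.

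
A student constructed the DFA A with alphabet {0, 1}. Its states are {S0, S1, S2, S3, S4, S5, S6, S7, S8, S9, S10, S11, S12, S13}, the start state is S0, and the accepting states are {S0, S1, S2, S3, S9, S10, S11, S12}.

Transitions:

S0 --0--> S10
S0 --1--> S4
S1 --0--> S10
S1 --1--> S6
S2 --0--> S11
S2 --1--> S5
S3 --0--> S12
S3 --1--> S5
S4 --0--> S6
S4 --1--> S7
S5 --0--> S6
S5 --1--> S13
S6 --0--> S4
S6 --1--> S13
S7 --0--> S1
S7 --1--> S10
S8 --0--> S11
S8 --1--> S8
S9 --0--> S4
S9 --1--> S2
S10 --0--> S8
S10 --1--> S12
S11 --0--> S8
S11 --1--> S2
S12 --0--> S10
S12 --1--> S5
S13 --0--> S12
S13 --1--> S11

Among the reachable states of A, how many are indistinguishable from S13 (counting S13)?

First remove the unreachable states {S3,S9}; 12 states remain.
P0 = {S0,S1,S2,S10,S11,S12} | {S4,S5,S6,S7,S8,S13}.
Split {S0,S1,S2,S10,S11,S12} by δ(·,0) → {S0,S1,S2,S12} and {S10,S11}.
On input 0, block {S4,S5,S6,S7,S8,S13} splits into {S4,S5,S6} and {S7,S13} and {S8}.
No further refinement is possible. Final partition (5 blocks): {S0,S1,S2,S12} | {S4,S5,S6} | {S10,S11} | {S7,S13} | {S8}.
The equivalence class containing S13 is {S7,S13}, of size 2.

2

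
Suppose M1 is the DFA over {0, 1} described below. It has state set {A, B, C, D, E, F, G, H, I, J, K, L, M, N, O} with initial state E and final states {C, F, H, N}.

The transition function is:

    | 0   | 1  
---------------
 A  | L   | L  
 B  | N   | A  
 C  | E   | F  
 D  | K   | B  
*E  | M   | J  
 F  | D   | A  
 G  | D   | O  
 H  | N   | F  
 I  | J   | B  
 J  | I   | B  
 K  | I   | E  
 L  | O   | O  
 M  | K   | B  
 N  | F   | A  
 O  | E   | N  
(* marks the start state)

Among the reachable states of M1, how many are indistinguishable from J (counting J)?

States {C,G,H} cannot be reached from the start state, so discard them.
P0 = {F,N} | {A,B,D,E,I,J,K,L,M,O}.
On input 0, block {F,N} splits into {F} and {N}.
Refine {A,B,D,E,I,J,K,L,M,O} on symbol 0: members go to different blocks, giving {A,D,E,I,J,K,L,M,O} and {B}.
Refine {A,D,E,I,J,K,L,M,O} on symbol 1: members go to different blocks, giving {A,E,K,L} and {D,I,J,M} and {O}.
On input 0, block {A,E,K,L} splits into {E,K} and {A} and {L}.
Split {E,K} by δ(·,1) → {E} and {K}.
Split {D,I,J,M} by δ(·,0) → {D,M} and {I,J}.
The partition is now stable with 10 blocks: {F} | {E} | {N} | {B} | {D,M} | {O} | {A} | {L} | {K} | {I,J}.
The equivalence class containing J is {I,J}, of size 2.

2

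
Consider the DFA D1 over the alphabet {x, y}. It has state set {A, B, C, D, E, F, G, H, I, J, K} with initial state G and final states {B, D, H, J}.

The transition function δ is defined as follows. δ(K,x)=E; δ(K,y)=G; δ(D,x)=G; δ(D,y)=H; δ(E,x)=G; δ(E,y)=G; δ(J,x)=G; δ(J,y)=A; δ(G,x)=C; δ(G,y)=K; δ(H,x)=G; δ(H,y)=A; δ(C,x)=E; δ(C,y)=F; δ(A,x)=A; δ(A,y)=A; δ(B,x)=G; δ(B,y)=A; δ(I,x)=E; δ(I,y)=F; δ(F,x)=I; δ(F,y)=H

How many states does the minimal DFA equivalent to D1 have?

7

First remove the unreachable states {B,D,J}; 8 states remain.
Initial partition by acceptance: {H} | {A,C,E,F,G,I,K}.
On input y, block {A,C,E,F,G,I,K} splits into {A,C,E,G,I,K} and {F}.
On input y, block {A,C,E,G,I,K} splits into {A,E,G,K} and {C,I}.
Refine {A,E,G,K} on symbol x: members go to different blocks, giving {A,E,K} and {G}.
Split {A,E,K} by δ(·,x) → {A,K} and {E}.
Refine {A,K} on symbol x: members go to different blocks, giving {A} and {K}.
No further refinement is possible. Final partition (7 blocks): {H} | {A} | {F} | {C,I} | {G} | {E} | {K}.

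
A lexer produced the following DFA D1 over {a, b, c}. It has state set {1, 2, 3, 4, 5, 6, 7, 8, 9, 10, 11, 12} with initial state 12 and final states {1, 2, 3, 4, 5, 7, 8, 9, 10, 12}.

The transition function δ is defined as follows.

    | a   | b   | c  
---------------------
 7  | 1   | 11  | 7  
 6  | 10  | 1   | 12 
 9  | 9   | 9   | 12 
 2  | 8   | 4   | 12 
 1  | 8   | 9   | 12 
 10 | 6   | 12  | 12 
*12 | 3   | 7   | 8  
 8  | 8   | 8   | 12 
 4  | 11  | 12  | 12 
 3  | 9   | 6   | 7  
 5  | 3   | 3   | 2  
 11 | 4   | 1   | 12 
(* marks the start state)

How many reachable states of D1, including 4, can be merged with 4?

2

Reachable states from the start: {1,3,4,6,7,8,9,10,11,12}. Unreachable: {2,5} — drop them.
Initial partition by acceptance: {1,3,4,7,8,9,10,12} | {6,11}.
Split {1,3,4,7,8,9,10,12} by δ(·,a) → {1,3,7,8,9,12} and {4,10}.
Refine {1,3,7,8,9,12} on symbol b: members go to different blocks, giving {1,8,9,12} and {3,7}.
Refine {1,8,9,12} on symbol a: members go to different blocks, giving {1,8,9} and {12}.
Stable partition: {1,8,9} | {6,11} | {4,10} | {3,7} | {12} — 5 equivalence classes.
State 4 belongs to the block {4,10}, which has 2 states.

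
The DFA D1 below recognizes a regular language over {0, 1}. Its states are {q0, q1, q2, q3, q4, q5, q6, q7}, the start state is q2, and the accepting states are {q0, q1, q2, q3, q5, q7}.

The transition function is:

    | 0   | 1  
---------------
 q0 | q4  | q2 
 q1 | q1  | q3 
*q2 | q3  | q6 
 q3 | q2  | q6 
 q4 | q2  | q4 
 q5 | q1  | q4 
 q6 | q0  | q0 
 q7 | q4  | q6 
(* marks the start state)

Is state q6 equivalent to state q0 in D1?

No

Reachable states from the start: {q0,q2,q3,q4,q6}. Unreachable: {q1,q5,q7} — drop them.
P0 = {q0,q2,q3} | {q4,q6}.
On input 0, block {q0,q2,q3} splits into {q2,q3} and {q0}.
On input 0, block {q4,q6} splits into {q4} and {q6}.
Stable partition: {q2,q3} | {q4} | {q0} | {q6} — 4 equivalence classes.
q6 and q0 end up in different blocks, so they are distinguishable. For instance, the string 'ε' is accepted from only q0.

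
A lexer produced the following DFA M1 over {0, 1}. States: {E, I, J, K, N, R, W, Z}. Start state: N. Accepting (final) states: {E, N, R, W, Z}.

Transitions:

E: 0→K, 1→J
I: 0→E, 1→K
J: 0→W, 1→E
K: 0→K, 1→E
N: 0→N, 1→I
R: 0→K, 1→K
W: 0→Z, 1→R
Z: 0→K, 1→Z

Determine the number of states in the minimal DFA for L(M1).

8

P0 = {E,N,R,W,Z} | {I,J,K}.
Split {E,N,R,W,Z} by δ(·,0) → {E,R,Z} and {N,W}.
Refine {E,R,Z} on symbol 1: members go to different blocks, giving {E,R} and {Z}.
On input 0, block {I,J,K} splits into {K} and {J} and {I}.
Refine {E,R} on symbol 1: members go to different blocks, giving {R} and {E}.
On input 0, block {N,W} splits into {W} and {N}.
Stable partition: {R} | {K} | {W} | {Z} | {J} | {I} | {E} | {N} — 8 equivalence classes.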